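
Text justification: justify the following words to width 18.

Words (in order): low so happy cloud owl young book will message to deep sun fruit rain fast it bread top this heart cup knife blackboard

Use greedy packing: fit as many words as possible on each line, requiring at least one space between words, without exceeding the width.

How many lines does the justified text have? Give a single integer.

Line 1: ['low', 'so', 'happy', 'cloud'] (min_width=18, slack=0)
Line 2: ['owl', 'young', 'book'] (min_width=14, slack=4)
Line 3: ['will', 'message', 'to'] (min_width=15, slack=3)
Line 4: ['deep', 'sun', 'fruit'] (min_width=14, slack=4)
Line 5: ['rain', 'fast', 'it', 'bread'] (min_width=18, slack=0)
Line 6: ['top', 'this', 'heart', 'cup'] (min_width=18, slack=0)
Line 7: ['knife', 'blackboard'] (min_width=16, slack=2)
Total lines: 7

Answer: 7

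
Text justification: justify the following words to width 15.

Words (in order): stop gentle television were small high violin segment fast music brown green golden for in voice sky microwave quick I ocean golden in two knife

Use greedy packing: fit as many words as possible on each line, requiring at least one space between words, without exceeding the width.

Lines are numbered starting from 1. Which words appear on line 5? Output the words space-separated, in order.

Answer: fast music

Derivation:
Line 1: ['stop', 'gentle'] (min_width=11, slack=4)
Line 2: ['television', 'were'] (min_width=15, slack=0)
Line 3: ['small', 'high'] (min_width=10, slack=5)
Line 4: ['violin', 'segment'] (min_width=14, slack=1)
Line 5: ['fast', 'music'] (min_width=10, slack=5)
Line 6: ['brown', 'green'] (min_width=11, slack=4)
Line 7: ['golden', 'for', 'in'] (min_width=13, slack=2)
Line 8: ['voice', 'sky'] (min_width=9, slack=6)
Line 9: ['microwave', 'quick'] (min_width=15, slack=0)
Line 10: ['I', 'ocean', 'golden'] (min_width=14, slack=1)
Line 11: ['in', 'two', 'knife'] (min_width=12, slack=3)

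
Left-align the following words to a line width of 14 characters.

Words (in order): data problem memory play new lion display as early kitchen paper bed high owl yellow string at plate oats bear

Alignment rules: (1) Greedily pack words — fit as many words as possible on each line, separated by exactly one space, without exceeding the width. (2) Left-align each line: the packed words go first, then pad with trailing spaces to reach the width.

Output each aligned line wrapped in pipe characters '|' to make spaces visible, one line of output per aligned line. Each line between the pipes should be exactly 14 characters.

Answer: |data problem  |
|memory play   |
|new lion      |
|display as    |
|early kitchen |
|paper bed high|
|owl yellow    |
|string at     |
|plate oats    |
|bear          |

Derivation:
Line 1: ['data', 'problem'] (min_width=12, slack=2)
Line 2: ['memory', 'play'] (min_width=11, slack=3)
Line 3: ['new', 'lion'] (min_width=8, slack=6)
Line 4: ['display', 'as'] (min_width=10, slack=4)
Line 5: ['early', 'kitchen'] (min_width=13, slack=1)
Line 6: ['paper', 'bed', 'high'] (min_width=14, slack=0)
Line 7: ['owl', 'yellow'] (min_width=10, slack=4)
Line 8: ['string', 'at'] (min_width=9, slack=5)
Line 9: ['plate', 'oats'] (min_width=10, slack=4)
Line 10: ['bear'] (min_width=4, slack=10)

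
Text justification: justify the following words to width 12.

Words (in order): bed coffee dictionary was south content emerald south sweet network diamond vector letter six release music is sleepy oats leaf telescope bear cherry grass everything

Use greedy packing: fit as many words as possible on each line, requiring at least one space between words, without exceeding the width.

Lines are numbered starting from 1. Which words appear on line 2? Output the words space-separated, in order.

Answer: dictionary

Derivation:
Line 1: ['bed', 'coffee'] (min_width=10, slack=2)
Line 2: ['dictionary'] (min_width=10, slack=2)
Line 3: ['was', 'south'] (min_width=9, slack=3)
Line 4: ['content'] (min_width=7, slack=5)
Line 5: ['emerald'] (min_width=7, slack=5)
Line 6: ['south', 'sweet'] (min_width=11, slack=1)
Line 7: ['network'] (min_width=7, slack=5)
Line 8: ['diamond'] (min_width=7, slack=5)
Line 9: ['vector'] (min_width=6, slack=6)
Line 10: ['letter', 'six'] (min_width=10, slack=2)
Line 11: ['release'] (min_width=7, slack=5)
Line 12: ['music', 'is'] (min_width=8, slack=4)
Line 13: ['sleepy', 'oats'] (min_width=11, slack=1)
Line 14: ['leaf'] (min_width=4, slack=8)
Line 15: ['telescope'] (min_width=9, slack=3)
Line 16: ['bear', 'cherry'] (min_width=11, slack=1)
Line 17: ['grass'] (min_width=5, slack=7)
Line 18: ['everything'] (min_width=10, slack=2)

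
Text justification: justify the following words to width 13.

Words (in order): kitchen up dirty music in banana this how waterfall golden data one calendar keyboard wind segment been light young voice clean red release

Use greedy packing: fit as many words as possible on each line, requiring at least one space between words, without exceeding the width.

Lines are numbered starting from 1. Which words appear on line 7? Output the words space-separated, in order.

Line 1: ['kitchen', 'up'] (min_width=10, slack=3)
Line 2: ['dirty', 'music'] (min_width=11, slack=2)
Line 3: ['in', 'banana'] (min_width=9, slack=4)
Line 4: ['this', 'how'] (min_width=8, slack=5)
Line 5: ['waterfall'] (min_width=9, slack=4)
Line 6: ['golden', 'data'] (min_width=11, slack=2)
Line 7: ['one', 'calendar'] (min_width=12, slack=1)
Line 8: ['keyboard', 'wind'] (min_width=13, slack=0)
Line 9: ['segment', 'been'] (min_width=12, slack=1)
Line 10: ['light', 'young'] (min_width=11, slack=2)
Line 11: ['voice', 'clean'] (min_width=11, slack=2)
Line 12: ['red', 'release'] (min_width=11, slack=2)

Answer: one calendar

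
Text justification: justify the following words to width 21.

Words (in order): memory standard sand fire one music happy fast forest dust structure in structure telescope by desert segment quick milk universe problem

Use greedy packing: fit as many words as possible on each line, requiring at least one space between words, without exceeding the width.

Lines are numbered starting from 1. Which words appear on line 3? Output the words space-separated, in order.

Line 1: ['memory', 'standard', 'sand'] (min_width=20, slack=1)
Line 2: ['fire', 'one', 'music', 'happy'] (min_width=20, slack=1)
Line 3: ['fast', 'forest', 'dust'] (min_width=16, slack=5)
Line 4: ['structure', 'in'] (min_width=12, slack=9)
Line 5: ['structure', 'telescope'] (min_width=19, slack=2)
Line 6: ['by', 'desert', 'segment'] (min_width=17, slack=4)
Line 7: ['quick', 'milk', 'universe'] (min_width=19, slack=2)
Line 8: ['problem'] (min_width=7, slack=14)

Answer: fast forest dust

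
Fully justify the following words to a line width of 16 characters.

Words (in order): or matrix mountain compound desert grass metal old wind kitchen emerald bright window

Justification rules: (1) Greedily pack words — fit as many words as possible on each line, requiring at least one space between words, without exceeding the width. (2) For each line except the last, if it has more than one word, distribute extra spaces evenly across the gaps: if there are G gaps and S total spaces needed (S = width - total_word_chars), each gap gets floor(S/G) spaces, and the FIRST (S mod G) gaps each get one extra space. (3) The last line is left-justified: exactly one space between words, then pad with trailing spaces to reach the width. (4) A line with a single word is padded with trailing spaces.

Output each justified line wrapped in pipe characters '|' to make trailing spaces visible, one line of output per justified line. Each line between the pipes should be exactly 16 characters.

Answer: |or        matrix|
|mountain        |
|compound  desert|
|grass  metal old|
|wind     kitchen|
|emerald   bright|
|window          |

Derivation:
Line 1: ['or', 'matrix'] (min_width=9, slack=7)
Line 2: ['mountain'] (min_width=8, slack=8)
Line 3: ['compound', 'desert'] (min_width=15, slack=1)
Line 4: ['grass', 'metal', 'old'] (min_width=15, slack=1)
Line 5: ['wind', 'kitchen'] (min_width=12, slack=4)
Line 6: ['emerald', 'bright'] (min_width=14, slack=2)
Line 7: ['window'] (min_width=6, slack=10)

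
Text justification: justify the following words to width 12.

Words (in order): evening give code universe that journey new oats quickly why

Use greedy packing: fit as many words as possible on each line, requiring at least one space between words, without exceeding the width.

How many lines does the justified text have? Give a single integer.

Answer: 6

Derivation:
Line 1: ['evening', 'give'] (min_width=12, slack=0)
Line 2: ['code'] (min_width=4, slack=8)
Line 3: ['universe'] (min_width=8, slack=4)
Line 4: ['that', 'journey'] (min_width=12, slack=0)
Line 5: ['new', 'oats'] (min_width=8, slack=4)
Line 6: ['quickly', 'why'] (min_width=11, slack=1)
Total lines: 6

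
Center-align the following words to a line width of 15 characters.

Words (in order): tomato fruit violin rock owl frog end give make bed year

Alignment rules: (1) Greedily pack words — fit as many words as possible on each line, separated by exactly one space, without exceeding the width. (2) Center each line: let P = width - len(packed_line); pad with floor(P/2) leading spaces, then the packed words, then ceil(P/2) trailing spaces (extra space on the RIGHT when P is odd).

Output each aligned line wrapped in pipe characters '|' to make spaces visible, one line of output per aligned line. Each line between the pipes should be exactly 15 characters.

Answer: | tomato fruit  |
|violin rock owl|
| frog end give |
| make bed year |

Derivation:
Line 1: ['tomato', 'fruit'] (min_width=12, slack=3)
Line 2: ['violin', 'rock', 'owl'] (min_width=15, slack=0)
Line 3: ['frog', 'end', 'give'] (min_width=13, slack=2)
Line 4: ['make', 'bed', 'year'] (min_width=13, slack=2)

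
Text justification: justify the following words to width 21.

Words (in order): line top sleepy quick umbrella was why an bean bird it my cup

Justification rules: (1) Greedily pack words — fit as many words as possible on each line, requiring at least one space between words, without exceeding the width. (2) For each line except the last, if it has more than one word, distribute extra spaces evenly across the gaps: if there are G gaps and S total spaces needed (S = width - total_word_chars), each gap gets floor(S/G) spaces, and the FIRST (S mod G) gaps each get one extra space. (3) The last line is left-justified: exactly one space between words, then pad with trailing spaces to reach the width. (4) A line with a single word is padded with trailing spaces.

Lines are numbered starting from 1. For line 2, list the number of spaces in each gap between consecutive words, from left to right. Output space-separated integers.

Line 1: ['line', 'top', 'sleepy', 'quick'] (min_width=21, slack=0)
Line 2: ['umbrella', 'was', 'why', 'an'] (min_width=19, slack=2)
Line 3: ['bean', 'bird', 'it', 'my', 'cup'] (min_width=19, slack=2)

Answer: 2 2 1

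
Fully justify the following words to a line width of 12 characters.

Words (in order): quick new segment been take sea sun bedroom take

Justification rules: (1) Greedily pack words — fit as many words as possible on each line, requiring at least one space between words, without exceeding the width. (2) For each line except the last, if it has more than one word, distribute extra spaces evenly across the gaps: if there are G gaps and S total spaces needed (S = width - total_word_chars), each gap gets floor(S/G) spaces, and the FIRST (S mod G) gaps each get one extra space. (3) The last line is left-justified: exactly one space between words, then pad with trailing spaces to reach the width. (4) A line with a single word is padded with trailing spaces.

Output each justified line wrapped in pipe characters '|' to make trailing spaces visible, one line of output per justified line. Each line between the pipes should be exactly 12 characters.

Line 1: ['quick', 'new'] (min_width=9, slack=3)
Line 2: ['segment', 'been'] (min_width=12, slack=0)
Line 3: ['take', 'sea', 'sun'] (min_width=12, slack=0)
Line 4: ['bedroom', 'take'] (min_width=12, slack=0)

Answer: |quick    new|
|segment been|
|take sea sun|
|bedroom take|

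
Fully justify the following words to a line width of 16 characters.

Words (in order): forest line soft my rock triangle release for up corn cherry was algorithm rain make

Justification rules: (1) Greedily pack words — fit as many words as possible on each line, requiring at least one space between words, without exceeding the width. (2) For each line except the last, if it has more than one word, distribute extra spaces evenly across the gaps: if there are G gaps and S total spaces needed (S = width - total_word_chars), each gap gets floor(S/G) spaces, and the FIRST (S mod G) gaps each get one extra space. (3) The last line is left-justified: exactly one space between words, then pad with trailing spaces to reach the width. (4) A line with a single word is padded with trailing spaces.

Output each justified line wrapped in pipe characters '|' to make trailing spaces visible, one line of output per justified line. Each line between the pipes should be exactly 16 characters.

Line 1: ['forest', 'line', 'soft'] (min_width=16, slack=0)
Line 2: ['my', 'rock', 'triangle'] (min_width=16, slack=0)
Line 3: ['release', 'for', 'up'] (min_width=14, slack=2)
Line 4: ['corn', 'cherry', 'was'] (min_width=15, slack=1)
Line 5: ['algorithm', 'rain'] (min_width=14, slack=2)
Line 6: ['make'] (min_width=4, slack=12)

Answer: |forest line soft|
|my rock triangle|
|release  for  up|
|corn  cherry was|
|algorithm   rain|
|make            |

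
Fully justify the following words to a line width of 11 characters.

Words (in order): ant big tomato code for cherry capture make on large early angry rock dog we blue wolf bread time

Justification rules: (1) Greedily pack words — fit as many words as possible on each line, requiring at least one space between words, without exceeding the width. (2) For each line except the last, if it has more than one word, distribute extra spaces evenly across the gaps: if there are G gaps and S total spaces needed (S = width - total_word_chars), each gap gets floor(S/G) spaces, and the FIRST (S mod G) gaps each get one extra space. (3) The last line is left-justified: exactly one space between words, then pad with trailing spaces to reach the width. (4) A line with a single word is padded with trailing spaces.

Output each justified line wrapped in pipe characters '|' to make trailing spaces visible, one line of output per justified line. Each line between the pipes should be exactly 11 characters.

Line 1: ['ant', 'big'] (min_width=7, slack=4)
Line 2: ['tomato', 'code'] (min_width=11, slack=0)
Line 3: ['for', 'cherry'] (min_width=10, slack=1)
Line 4: ['capture'] (min_width=7, slack=4)
Line 5: ['make', 'on'] (min_width=7, slack=4)
Line 6: ['large', 'early'] (min_width=11, slack=0)
Line 7: ['angry', 'rock'] (min_width=10, slack=1)
Line 8: ['dog', 'we', 'blue'] (min_width=11, slack=0)
Line 9: ['wolf', 'bread'] (min_width=10, slack=1)
Line 10: ['time'] (min_width=4, slack=7)

Answer: |ant     big|
|tomato code|
|for  cherry|
|capture    |
|make     on|
|large early|
|angry  rock|
|dog we blue|
|wolf  bread|
|time       |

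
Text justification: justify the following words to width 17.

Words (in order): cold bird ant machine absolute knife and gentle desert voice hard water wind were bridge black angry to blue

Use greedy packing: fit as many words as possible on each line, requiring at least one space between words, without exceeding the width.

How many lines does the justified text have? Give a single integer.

Line 1: ['cold', 'bird', 'ant'] (min_width=13, slack=4)
Line 2: ['machine', 'absolute'] (min_width=16, slack=1)
Line 3: ['knife', 'and', 'gentle'] (min_width=16, slack=1)
Line 4: ['desert', 'voice', 'hard'] (min_width=17, slack=0)
Line 5: ['water', 'wind', 'were'] (min_width=15, slack=2)
Line 6: ['bridge', 'black'] (min_width=12, slack=5)
Line 7: ['angry', 'to', 'blue'] (min_width=13, slack=4)
Total lines: 7

Answer: 7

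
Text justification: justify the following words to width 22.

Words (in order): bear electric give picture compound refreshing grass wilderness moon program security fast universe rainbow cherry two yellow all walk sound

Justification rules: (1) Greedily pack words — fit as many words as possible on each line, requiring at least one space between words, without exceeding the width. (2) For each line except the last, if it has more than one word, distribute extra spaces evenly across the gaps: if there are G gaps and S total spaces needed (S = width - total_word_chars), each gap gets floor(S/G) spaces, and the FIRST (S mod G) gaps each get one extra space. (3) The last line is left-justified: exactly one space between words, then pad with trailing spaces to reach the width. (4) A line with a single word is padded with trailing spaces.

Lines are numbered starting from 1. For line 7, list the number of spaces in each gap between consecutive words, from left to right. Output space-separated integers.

Answer: 2 1 1

Derivation:
Line 1: ['bear', 'electric', 'give'] (min_width=18, slack=4)
Line 2: ['picture', 'compound'] (min_width=16, slack=6)
Line 3: ['refreshing', 'grass'] (min_width=16, slack=6)
Line 4: ['wilderness', 'moon'] (min_width=15, slack=7)
Line 5: ['program', 'security', 'fast'] (min_width=21, slack=1)
Line 6: ['universe', 'rainbow'] (min_width=16, slack=6)
Line 7: ['cherry', 'two', 'yellow', 'all'] (min_width=21, slack=1)
Line 8: ['walk', 'sound'] (min_width=10, slack=12)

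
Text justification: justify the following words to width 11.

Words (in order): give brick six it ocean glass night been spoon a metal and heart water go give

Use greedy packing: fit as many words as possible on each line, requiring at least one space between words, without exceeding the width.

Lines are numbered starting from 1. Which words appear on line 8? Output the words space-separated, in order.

Answer: go give

Derivation:
Line 1: ['give', 'brick'] (min_width=10, slack=1)
Line 2: ['six', 'it'] (min_width=6, slack=5)
Line 3: ['ocean', 'glass'] (min_width=11, slack=0)
Line 4: ['night', 'been'] (min_width=10, slack=1)
Line 5: ['spoon', 'a'] (min_width=7, slack=4)
Line 6: ['metal', 'and'] (min_width=9, slack=2)
Line 7: ['heart', 'water'] (min_width=11, slack=0)
Line 8: ['go', 'give'] (min_width=7, slack=4)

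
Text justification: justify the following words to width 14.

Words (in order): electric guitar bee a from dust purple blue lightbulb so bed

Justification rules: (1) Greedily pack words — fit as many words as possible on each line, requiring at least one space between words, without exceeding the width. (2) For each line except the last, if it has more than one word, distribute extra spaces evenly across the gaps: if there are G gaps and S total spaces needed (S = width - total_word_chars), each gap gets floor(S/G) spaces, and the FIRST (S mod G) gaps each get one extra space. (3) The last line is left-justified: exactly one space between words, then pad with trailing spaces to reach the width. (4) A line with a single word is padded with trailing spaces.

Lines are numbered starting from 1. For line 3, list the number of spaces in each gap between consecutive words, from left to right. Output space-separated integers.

Line 1: ['electric'] (min_width=8, slack=6)
Line 2: ['guitar', 'bee', 'a'] (min_width=12, slack=2)
Line 3: ['from', 'dust'] (min_width=9, slack=5)
Line 4: ['purple', 'blue'] (min_width=11, slack=3)
Line 5: ['lightbulb', 'so'] (min_width=12, slack=2)
Line 6: ['bed'] (min_width=3, slack=11)

Answer: 6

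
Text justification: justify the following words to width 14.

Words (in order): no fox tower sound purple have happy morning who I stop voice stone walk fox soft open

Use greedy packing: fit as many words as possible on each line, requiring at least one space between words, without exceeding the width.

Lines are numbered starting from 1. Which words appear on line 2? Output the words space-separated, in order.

Answer: sound purple

Derivation:
Line 1: ['no', 'fox', 'tower'] (min_width=12, slack=2)
Line 2: ['sound', 'purple'] (min_width=12, slack=2)
Line 3: ['have', 'happy'] (min_width=10, slack=4)
Line 4: ['morning', 'who', 'I'] (min_width=13, slack=1)
Line 5: ['stop', 'voice'] (min_width=10, slack=4)
Line 6: ['stone', 'walk', 'fox'] (min_width=14, slack=0)
Line 7: ['soft', 'open'] (min_width=9, slack=5)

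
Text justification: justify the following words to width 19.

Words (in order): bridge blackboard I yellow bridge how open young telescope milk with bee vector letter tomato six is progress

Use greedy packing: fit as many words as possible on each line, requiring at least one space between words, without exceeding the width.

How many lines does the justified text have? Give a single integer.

Line 1: ['bridge', 'blackboard', 'I'] (min_width=19, slack=0)
Line 2: ['yellow', 'bridge', 'how'] (min_width=17, slack=2)
Line 3: ['open', 'young'] (min_width=10, slack=9)
Line 4: ['telescope', 'milk', 'with'] (min_width=19, slack=0)
Line 5: ['bee', 'vector', 'letter'] (min_width=17, slack=2)
Line 6: ['tomato', 'six', 'is'] (min_width=13, slack=6)
Line 7: ['progress'] (min_width=8, slack=11)
Total lines: 7

Answer: 7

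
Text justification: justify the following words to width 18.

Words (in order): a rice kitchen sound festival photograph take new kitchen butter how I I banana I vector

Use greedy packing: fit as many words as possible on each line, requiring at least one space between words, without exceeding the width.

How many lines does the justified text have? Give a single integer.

Answer: 6

Derivation:
Line 1: ['a', 'rice', 'kitchen'] (min_width=14, slack=4)
Line 2: ['sound', 'festival'] (min_width=14, slack=4)
Line 3: ['photograph', 'take'] (min_width=15, slack=3)
Line 4: ['new', 'kitchen', 'butter'] (min_width=18, slack=0)
Line 5: ['how', 'I', 'I', 'banana', 'I'] (min_width=16, slack=2)
Line 6: ['vector'] (min_width=6, slack=12)
Total lines: 6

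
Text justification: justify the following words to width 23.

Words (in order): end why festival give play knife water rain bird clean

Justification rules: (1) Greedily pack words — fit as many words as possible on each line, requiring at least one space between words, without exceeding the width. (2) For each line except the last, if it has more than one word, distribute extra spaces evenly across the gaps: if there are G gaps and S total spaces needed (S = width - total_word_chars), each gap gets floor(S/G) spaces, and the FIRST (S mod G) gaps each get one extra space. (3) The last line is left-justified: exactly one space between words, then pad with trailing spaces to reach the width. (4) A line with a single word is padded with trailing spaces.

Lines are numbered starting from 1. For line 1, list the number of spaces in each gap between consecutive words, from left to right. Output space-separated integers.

Line 1: ['end', 'why', 'festival', 'give'] (min_width=21, slack=2)
Line 2: ['play', 'knife', 'water', 'rain'] (min_width=21, slack=2)
Line 3: ['bird', 'clean'] (min_width=10, slack=13)

Answer: 2 2 1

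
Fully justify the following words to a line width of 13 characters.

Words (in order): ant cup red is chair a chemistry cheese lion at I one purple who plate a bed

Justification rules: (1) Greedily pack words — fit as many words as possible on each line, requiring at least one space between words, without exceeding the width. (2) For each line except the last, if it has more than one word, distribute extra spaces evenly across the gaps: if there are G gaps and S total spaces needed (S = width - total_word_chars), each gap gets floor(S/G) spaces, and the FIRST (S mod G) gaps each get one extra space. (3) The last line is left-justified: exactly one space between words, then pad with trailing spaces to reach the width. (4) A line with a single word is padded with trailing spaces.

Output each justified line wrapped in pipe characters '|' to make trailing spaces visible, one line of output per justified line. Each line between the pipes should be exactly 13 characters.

Line 1: ['ant', 'cup', 'red'] (min_width=11, slack=2)
Line 2: ['is', 'chair', 'a'] (min_width=10, slack=3)
Line 3: ['chemistry'] (min_width=9, slack=4)
Line 4: ['cheese', 'lion'] (min_width=11, slack=2)
Line 5: ['at', 'I', 'one'] (min_width=8, slack=5)
Line 6: ['purple', 'who'] (min_width=10, slack=3)
Line 7: ['plate', 'a', 'bed'] (min_width=11, slack=2)

Answer: |ant  cup  red|
|is   chair  a|
|chemistry    |
|cheese   lion|
|at    I   one|
|purple    who|
|plate a bed  |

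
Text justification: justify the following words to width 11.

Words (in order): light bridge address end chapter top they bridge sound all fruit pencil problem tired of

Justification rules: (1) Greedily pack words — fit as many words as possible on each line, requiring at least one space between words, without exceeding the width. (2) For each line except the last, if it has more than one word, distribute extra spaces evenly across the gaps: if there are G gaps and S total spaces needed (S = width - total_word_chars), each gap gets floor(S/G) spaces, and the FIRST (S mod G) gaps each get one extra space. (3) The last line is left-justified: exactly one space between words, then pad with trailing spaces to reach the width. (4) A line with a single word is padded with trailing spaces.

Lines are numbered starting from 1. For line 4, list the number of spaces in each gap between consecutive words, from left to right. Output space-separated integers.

Answer: 1

Derivation:
Line 1: ['light'] (min_width=5, slack=6)
Line 2: ['bridge'] (min_width=6, slack=5)
Line 3: ['address', 'end'] (min_width=11, slack=0)
Line 4: ['chapter', 'top'] (min_width=11, slack=0)
Line 5: ['they', 'bridge'] (min_width=11, slack=0)
Line 6: ['sound', 'all'] (min_width=9, slack=2)
Line 7: ['fruit'] (min_width=5, slack=6)
Line 8: ['pencil'] (min_width=6, slack=5)
Line 9: ['problem'] (min_width=7, slack=4)
Line 10: ['tired', 'of'] (min_width=8, slack=3)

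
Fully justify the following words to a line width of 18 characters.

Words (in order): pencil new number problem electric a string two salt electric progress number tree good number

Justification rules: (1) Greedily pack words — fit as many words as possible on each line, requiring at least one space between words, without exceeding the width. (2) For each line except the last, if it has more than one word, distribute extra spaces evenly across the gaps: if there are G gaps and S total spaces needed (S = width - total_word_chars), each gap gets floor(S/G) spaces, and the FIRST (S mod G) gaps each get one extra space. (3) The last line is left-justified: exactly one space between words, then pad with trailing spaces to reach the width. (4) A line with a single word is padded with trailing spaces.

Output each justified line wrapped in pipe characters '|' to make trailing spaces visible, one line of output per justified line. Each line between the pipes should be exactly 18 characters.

Line 1: ['pencil', 'new', 'number'] (min_width=17, slack=1)
Line 2: ['problem', 'electric', 'a'] (min_width=18, slack=0)
Line 3: ['string', 'two', 'salt'] (min_width=15, slack=3)
Line 4: ['electric', 'progress'] (min_width=17, slack=1)
Line 5: ['number', 'tree', 'good'] (min_width=16, slack=2)
Line 6: ['number'] (min_width=6, slack=12)

Answer: |pencil  new number|
|problem electric a|
|string   two  salt|
|electric  progress|
|number  tree  good|
|number            |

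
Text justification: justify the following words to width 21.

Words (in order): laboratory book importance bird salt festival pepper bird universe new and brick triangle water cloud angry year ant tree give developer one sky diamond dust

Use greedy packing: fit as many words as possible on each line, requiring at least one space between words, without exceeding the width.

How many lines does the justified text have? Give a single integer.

Line 1: ['laboratory', 'book'] (min_width=15, slack=6)
Line 2: ['importance', 'bird', 'salt'] (min_width=20, slack=1)
Line 3: ['festival', 'pepper', 'bird'] (min_width=20, slack=1)
Line 4: ['universe', 'new', 'and'] (min_width=16, slack=5)
Line 5: ['brick', 'triangle', 'water'] (min_width=20, slack=1)
Line 6: ['cloud', 'angry', 'year', 'ant'] (min_width=20, slack=1)
Line 7: ['tree', 'give', 'developer'] (min_width=19, slack=2)
Line 8: ['one', 'sky', 'diamond', 'dust'] (min_width=20, slack=1)
Total lines: 8

Answer: 8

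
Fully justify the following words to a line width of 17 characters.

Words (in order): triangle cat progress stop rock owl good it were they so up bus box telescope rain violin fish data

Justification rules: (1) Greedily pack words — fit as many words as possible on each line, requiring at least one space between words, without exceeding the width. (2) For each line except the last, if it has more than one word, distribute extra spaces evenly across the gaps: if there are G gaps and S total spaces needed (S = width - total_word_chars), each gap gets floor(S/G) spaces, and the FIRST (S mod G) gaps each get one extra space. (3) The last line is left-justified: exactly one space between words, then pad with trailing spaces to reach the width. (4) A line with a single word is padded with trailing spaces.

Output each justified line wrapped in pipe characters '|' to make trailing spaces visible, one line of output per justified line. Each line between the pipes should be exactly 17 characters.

Answer: |triangle      cat|
|progress     stop|
|rock  owl good it|
|were  they  so up|
|bus box telescope|
|rain  violin fish|
|data             |

Derivation:
Line 1: ['triangle', 'cat'] (min_width=12, slack=5)
Line 2: ['progress', 'stop'] (min_width=13, slack=4)
Line 3: ['rock', 'owl', 'good', 'it'] (min_width=16, slack=1)
Line 4: ['were', 'they', 'so', 'up'] (min_width=15, slack=2)
Line 5: ['bus', 'box', 'telescope'] (min_width=17, slack=0)
Line 6: ['rain', 'violin', 'fish'] (min_width=16, slack=1)
Line 7: ['data'] (min_width=4, slack=13)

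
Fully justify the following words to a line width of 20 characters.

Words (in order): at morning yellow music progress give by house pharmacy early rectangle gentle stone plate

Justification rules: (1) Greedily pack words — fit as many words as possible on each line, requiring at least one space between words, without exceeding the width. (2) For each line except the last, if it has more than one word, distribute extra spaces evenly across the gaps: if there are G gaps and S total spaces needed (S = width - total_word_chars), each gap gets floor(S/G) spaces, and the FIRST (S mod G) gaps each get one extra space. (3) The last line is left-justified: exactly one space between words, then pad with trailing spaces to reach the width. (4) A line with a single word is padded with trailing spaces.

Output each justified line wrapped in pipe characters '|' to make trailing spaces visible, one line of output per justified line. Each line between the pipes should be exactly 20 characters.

Answer: |at   morning  yellow|
|music  progress give|
|by   house  pharmacy|
|early      rectangle|
|gentle stone plate  |

Derivation:
Line 1: ['at', 'morning', 'yellow'] (min_width=17, slack=3)
Line 2: ['music', 'progress', 'give'] (min_width=19, slack=1)
Line 3: ['by', 'house', 'pharmacy'] (min_width=17, slack=3)
Line 4: ['early', 'rectangle'] (min_width=15, slack=5)
Line 5: ['gentle', 'stone', 'plate'] (min_width=18, slack=2)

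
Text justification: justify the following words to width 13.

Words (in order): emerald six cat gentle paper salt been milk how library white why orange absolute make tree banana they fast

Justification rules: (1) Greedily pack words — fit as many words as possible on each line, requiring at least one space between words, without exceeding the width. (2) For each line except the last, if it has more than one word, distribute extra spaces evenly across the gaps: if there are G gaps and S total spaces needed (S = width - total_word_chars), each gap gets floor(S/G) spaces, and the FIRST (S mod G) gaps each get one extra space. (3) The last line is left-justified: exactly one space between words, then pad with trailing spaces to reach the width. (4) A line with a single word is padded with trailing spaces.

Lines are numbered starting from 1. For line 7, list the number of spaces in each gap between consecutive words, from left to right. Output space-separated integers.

Line 1: ['emerald', 'six'] (min_width=11, slack=2)
Line 2: ['cat', 'gentle'] (min_width=10, slack=3)
Line 3: ['paper', 'salt'] (min_width=10, slack=3)
Line 4: ['been', 'milk', 'how'] (min_width=13, slack=0)
Line 5: ['library', 'white'] (min_width=13, slack=0)
Line 6: ['why', 'orange'] (min_width=10, slack=3)
Line 7: ['absolute', 'make'] (min_width=13, slack=0)
Line 8: ['tree', 'banana'] (min_width=11, slack=2)
Line 9: ['they', 'fast'] (min_width=9, slack=4)

Answer: 1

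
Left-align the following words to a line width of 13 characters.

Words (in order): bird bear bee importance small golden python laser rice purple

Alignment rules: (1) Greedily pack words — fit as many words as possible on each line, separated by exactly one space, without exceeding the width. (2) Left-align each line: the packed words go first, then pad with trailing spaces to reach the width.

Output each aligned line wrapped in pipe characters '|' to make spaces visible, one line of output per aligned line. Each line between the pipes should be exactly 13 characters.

Answer: |bird bear bee|
|importance   |
|small golden |
|python laser |
|rice purple  |

Derivation:
Line 1: ['bird', 'bear', 'bee'] (min_width=13, slack=0)
Line 2: ['importance'] (min_width=10, slack=3)
Line 3: ['small', 'golden'] (min_width=12, slack=1)
Line 4: ['python', 'laser'] (min_width=12, slack=1)
Line 5: ['rice', 'purple'] (min_width=11, slack=2)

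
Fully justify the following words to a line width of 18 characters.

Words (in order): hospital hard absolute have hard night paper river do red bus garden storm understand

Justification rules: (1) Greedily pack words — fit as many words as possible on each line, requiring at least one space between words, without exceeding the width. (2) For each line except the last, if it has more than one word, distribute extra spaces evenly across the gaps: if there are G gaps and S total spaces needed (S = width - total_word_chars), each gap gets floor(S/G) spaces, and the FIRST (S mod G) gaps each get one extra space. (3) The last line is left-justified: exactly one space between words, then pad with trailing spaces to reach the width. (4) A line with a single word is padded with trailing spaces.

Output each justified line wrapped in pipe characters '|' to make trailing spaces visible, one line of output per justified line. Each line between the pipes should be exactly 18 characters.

Line 1: ['hospital', 'hard'] (min_width=13, slack=5)
Line 2: ['absolute', 'have', 'hard'] (min_width=18, slack=0)
Line 3: ['night', 'paper', 'river'] (min_width=17, slack=1)
Line 4: ['do', 'red', 'bus', 'garden'] (min_width=17, slack=1)
Line 5: ['storm', 'understand'] (min_width=16, slack=2)

Answer: |hospital      hard|
|absolute have hard|
|night  paper river|
|do  red bus garden|
|storm understand  |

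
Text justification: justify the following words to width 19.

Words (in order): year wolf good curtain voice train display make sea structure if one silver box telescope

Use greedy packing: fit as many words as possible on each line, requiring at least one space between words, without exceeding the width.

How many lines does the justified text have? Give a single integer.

Line 1: ['year', 'wolf', 'good'] (min_width=14, slack=5)
Line 2: ['curtain', 'voice', 'train'] (min_width=19, slack=0)
Line 3: ['display', 'make', 'sea'] (min_width=16, slack=3)
Line 4: ['structure', 'if', 'one'] (min_width=16, slack=3)
Line 5: ['silver', 'box'] (min_width=10, slack=9)
Line 6: ['telescope'] (min_width=9, slack=10)
Total lines: 6

Answer: 6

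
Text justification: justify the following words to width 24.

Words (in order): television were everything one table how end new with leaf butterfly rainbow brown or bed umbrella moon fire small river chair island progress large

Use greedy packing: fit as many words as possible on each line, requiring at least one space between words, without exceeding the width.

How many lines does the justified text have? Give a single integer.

Answer: 7

Derivation:
Line 1: ['television', 'were'] (min_width=15, slack=9)
Line 2: ['everything', 'one', 'table', 'how'] (min_width=24, slack=0)
Line 3: ['end', 'new', 'with', 'leaf'] (min_width=17, slack=7)
Line 4: ['butterfly', 'rainbow', 'brown'] (min_width=23, slack=1)
Line 5: ['or', 'bed', 'umbrella', 'moon'] (min_width=20, slack=4)
Line 6: ['fire', 'small', 'river', 'chair'] (min_width=22, slack=2)
Line 7: ['island', 'progress', 'large'] (min_width=21, slack=3)
Total lines: 7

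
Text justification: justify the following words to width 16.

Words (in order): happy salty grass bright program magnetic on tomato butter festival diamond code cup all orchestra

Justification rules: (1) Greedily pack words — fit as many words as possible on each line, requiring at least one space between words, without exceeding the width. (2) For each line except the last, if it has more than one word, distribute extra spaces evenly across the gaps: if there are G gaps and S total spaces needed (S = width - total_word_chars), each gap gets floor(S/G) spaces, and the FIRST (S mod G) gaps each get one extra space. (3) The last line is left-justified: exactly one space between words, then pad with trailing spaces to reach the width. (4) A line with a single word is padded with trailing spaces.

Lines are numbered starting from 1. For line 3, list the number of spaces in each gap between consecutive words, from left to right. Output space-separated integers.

Answer: 1

Derivation:
Line 1: ['happy', 'salty'] (min_width=11, slack=5)
Line 2: ['grass', 'bright'] (min_width=12, slack=4)
Line 3: ['program', 'magnetic'] (min_width=16, slack=0)
Line 4: ['on', 'tomato', 'butter'] (min_width=16, slack=0)
Line 5: ['festival', 'diamond'] (min_width=16, slack=0)
Line 6: ['code', 'cup', 'all'] (min_width=12, slack=4)
Line 7: ['orchestra'] (min_width=9, slack=7)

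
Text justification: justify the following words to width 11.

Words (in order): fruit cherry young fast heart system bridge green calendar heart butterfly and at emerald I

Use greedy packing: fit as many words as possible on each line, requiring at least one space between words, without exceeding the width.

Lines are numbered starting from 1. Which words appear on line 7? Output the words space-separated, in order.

Answer: green

Derivation:
Line 1: ['fruit'] (min_width=5, slack=6)
Line 2: ['cherry'] (min_width=6, slack=5)
Line 3: ['young', 'fast'] (min_width=10, slack=1)
Line 4: ['heart'] (min_width=5, slack=6)
Line 5: ['system'] (min_width=6, slack=5)
Line 6: ['bridge'] (min_width=6, slack=5)
Line 7: ['green'] (min_width=5, slack=6)
Line 8: ['calendar'] (min_width=8, slack=3)
Line 9: ['heart'] (min_width=5, slack=6)
Line 10: ['butterfly'] (min_width=9, slack=2)
Line 11: ['and', 'at'] (min_width=6, slack=5)
Line 12: ['emerald', 'I'] (min_width=9, slack=2)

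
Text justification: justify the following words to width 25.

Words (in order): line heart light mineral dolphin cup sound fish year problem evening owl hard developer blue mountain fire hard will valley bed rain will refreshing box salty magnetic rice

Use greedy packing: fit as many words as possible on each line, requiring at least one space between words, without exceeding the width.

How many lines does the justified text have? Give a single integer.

Answer: 8

Derivation:
Line 1: ['line', 'heart', 'light', 'mineral'] (min_width=24, slack=1)
Line 2: ['dolphin', 'cup', 'sound', 'fish'] (min_width=22, slack=3)
Line 3: ['year', 'problem', 'evening', 'owl'] (min_width=24, slack=1)
Line 4: ['hard', 'developer', 'blue'] (min_width=19, slack=6)
Line 5: ['mountain', 'fire', 'hard', 'will'] (min_width=23, slack=2)
Line 6: ['valley', 'bed', 'rain', 'will'] (min_width=20, slack=5)
Line 7: ['refreshing', 'box', 'salty'] (min_width=20, slack=5)
Line 8: ['magnetic', 'rice'] (min_width=13, slack=12)
Total lines: 8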